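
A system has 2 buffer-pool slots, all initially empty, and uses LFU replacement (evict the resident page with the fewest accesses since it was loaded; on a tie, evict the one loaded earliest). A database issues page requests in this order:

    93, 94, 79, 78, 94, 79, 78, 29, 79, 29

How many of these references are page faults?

9

93 → miss, frames {93}
94 → miss, frames {93,94}
79 → miss, evict 93, frames {94,79}
78 → miss, evict 94, frames {79,78}
94 → miss, evict 79, frames {78,94}
79 → miss, evict 78, frames {94,79}
78 → miss, evict 94, frames {79,78}
29 → miss, evict 79, frames {78,29}
79 → miss, evict 78, frames {29,79}
29 → hit
Page faults: 9.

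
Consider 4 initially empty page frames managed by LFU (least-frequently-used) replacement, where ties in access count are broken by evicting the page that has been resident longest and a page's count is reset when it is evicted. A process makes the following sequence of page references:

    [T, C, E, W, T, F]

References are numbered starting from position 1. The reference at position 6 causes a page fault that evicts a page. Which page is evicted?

C

pos 1: T: miss, frames [T]
pos 2: C: miss, frames [T, C]
pos 3: E: miss, frames [T, C, E]
pos 4: W: miss, frames [T, C, E, W]
pos 5: T: hit
pos 6: F: miss, evict C, frames [T, E, W, F]
At position 6, page C is evicted.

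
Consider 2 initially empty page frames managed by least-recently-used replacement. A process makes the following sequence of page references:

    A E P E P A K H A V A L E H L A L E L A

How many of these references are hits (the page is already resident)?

5

A → miss, frames {A}
E → miss, frames {A,E}
P → miss, evict A, frames {E,P}
E → hit
P → hit
A → miss, evict E, frames {P,A}
K → miss, evict P, frames {A,K}
H → miss, evict A, frames {K,H}
A → miss, evict K, frames {H,A}
V → miss, evict H, frames {A,V}
A → hit
L → miss, evict V, frames {A,L}
E → miss, evict A, frames {L,E}
H → miss, evict L, frames {E,H}
L → miss, evict E, frames {H,L}
A → miss, evict H, frames {L,A}
L → hit
E → miss, evict A, frames {L,E}
L → hit
A → miss, evict E, frames {L,A}
Hits: 5.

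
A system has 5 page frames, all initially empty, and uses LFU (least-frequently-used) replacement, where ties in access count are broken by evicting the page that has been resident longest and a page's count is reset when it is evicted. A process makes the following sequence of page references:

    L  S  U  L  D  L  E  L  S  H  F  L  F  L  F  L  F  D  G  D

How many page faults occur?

9

L → miss, frames (L)
S → miss, frames (L S)
U → miss, frames (L S U)
L → hit
D → miss, frames (L S U D)
L → hit
E → miss, frames (L S U D E)
L → hit
S → hit
H → miss, evict U, frames (L S D E H)
F → miss, evict D, frames (L S E H F)
L → hit
F → hit
L → hit
F → hit
L → hit
F → hit
D → miss, evict E, frames (L S H F D)
G → miss, evict H, frames (L S F D G)
D → hit
Page faults: 9.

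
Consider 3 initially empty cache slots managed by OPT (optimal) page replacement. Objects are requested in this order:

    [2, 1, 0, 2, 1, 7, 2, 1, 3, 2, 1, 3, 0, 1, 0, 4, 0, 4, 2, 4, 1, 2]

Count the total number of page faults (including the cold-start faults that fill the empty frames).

2 -> miss, frames [2]
1 -> miss, frames [2, 1]
0 -> miss, frames [2, 1, 0]
2 -> hit
1 -> hit
7 -> miss, evict 0, frames [2, 1, 7]
2 -> hit
1 -> hit
3 -> miss, evict 7, frames [2, 1, 3]
2 -> hit
1 -> hit
3 -> hit
0 -> miss, evict 3, frames [2, 1, 0]
1 -> hit
0 -> hit
4 -> miss, evict 1, frames [2, 0, 4]
0 -> hit
4 -> hit
2 -> hit
4 -> hit
1 -> miss, evict 4, frames [2, 0, 1]
2 -> hit
Page faults: 8.

8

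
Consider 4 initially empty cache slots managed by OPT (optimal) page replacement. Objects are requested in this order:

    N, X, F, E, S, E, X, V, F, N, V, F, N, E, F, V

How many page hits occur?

N -> miss, frames {N}
X -> miss, frames {N,X}
F -> miss, frames {N,X,F}
E -> miss, frames {N,X,F,E}
S -> miss, evict N, frames {X,F,E,S}
E -> hit
X -> hit
V -> miss, evict S, frames {X,F,E,V}
F -> hit
N -> miss, evict X, frames {F,E,V,N}
V -> hit
F -> hit
N -> hit
E -> hit
F -> hit
V -> hit
Hits: 9.

9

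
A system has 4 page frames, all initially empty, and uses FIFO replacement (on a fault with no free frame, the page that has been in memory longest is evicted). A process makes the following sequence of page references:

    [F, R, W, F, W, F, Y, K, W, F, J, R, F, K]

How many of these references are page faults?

8

F: fault, frames (F)
R: fault, frames (F R)
W: fault, frames (F R W)
F: hit
W: hit
F: hit
Y: fault, frames (F R W Y)
K: fault, evict F, frames (R W Y K)
W: hit
F: fault, evict R, frames (W Y K F)
J: fault, evict W, frames (Y K F J)
R: fault, evict Y, frames (K F J R)
F: hit
K: hit
Page faults: 8.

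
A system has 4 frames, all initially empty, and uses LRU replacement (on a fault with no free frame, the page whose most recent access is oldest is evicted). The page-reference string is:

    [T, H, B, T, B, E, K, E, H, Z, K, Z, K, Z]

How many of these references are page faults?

7

T: fault, frames {T}
H: fault, frames {T,H}
B: fault, frames {T,H,B}
T: hit
B: hit
E: fault, frames {H,T,B,E}
K: fault, evict H, frames {T,B,E,K}
E: hit
H: fault, evict T, frames {B,K,E,H}
Z: fault, evict B, frames {K,E,H,Z}
K: hit
Z: hit
K: hit
Z: hit
Page faults: 7.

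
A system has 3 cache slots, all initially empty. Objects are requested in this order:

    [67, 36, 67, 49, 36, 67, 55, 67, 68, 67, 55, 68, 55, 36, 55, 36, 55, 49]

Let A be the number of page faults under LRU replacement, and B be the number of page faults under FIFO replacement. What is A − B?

Under LRU: F F . F . . F . F . . . . F . . . F → 7 faults.
Under FIFO: F F . F . . F F F . . . . F F . . F → 9 faults.
A − B = 7 − 9 = -2.

-2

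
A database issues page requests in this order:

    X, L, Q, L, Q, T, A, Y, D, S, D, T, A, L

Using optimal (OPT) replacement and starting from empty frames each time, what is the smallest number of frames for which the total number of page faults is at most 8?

f=1: 14 faults
f=2: 11 faults
f=3: 10 faults
f=4: 9 faults
f=5: 8 faults
f=6: 8 faults
f=7: 8 faults
f=8: 8 faults
Smallest f with faults ≤ 8 is 5.

5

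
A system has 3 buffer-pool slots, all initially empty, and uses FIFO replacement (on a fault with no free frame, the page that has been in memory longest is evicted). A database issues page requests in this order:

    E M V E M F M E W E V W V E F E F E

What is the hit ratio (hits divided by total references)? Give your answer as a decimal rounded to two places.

0.50

E: fault, frames {E}
M: fault, frames {E,M}
V: fault, frames {E,M,V}
E: hit
M: hit
F: fault, evict E, frames {M,V,F}
M: hit
E: fault, evict M, frames {V,F,E}
W: fault, evict V, frames {F,E,W}
E: hit
V: fault, evict F, frames {E,W,V}
W: hit
V: hit
E: hit
F: fault, evict E, frames {W,V,F}
E: fault, evict W, frames {V,F,E}
F: hit
E: hit
Hits: 9 of 18 references → 9/18 = 0.5000.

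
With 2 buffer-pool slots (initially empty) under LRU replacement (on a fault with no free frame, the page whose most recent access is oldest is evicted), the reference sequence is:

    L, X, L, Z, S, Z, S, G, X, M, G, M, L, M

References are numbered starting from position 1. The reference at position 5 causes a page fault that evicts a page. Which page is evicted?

pos 1: L → miss, frames {L}
pos 2: X → miss, frames {L,X}
pos 3: L → hit
pos 4: Z → miss, evict X, frames {L,Z}
pos 5: S → miss, evict L, frames {Z,S}
At position 5, page L is evicted.

L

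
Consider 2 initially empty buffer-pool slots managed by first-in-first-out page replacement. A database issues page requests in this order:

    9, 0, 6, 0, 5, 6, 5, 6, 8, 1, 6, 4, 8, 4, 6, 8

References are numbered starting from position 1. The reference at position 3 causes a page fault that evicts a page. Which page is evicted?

pos 1: 9 -> miss, frames (9)
pos 2: 0 -> miss, frames (9 0)
pos 3: 6 -> miss, evict 9, frames (0 6)
At position 3, page 9 is evicted.

9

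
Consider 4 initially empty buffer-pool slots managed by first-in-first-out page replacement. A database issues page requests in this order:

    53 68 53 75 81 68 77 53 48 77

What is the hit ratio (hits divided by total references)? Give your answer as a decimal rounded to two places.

53 -> fault, frames [53]
68 -> fault, frames [53, 68]
53 -> hit
75 -> fault, frames [53, 68, 75]
81 -> fault, frames [53, 68, 75, 81]
68 -> hit
77 -> fault, evict 53, frames [68, 75, 81, 77]
53 -> fault, evict 68, frames [75, 81, 77, 53]
48 -> fault, evict 75, frames [81, 77, 53, 48]
77 -> hit
Hits: 3 of 10 references → 3/10 = 0.3000.

0.30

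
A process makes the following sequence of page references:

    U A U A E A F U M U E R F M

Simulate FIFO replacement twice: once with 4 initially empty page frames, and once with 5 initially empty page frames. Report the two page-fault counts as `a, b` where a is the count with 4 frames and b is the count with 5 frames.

4 frames: F F . . F . F . F F . F . . → 7 faults.
5 frames: F F . . F . F . F . . F . . → 6 faults.
6 < 7: adding a frame reduced faults, as is typical.

7, 6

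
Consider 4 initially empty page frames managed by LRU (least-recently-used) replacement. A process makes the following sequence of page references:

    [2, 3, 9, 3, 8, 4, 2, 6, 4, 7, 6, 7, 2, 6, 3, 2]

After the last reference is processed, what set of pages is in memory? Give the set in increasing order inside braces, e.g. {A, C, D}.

2 → miss, frames [2]
3 → miss, frames [2, 3]
9 → miss, frames [2, 3, 9]
3 → hit
8 → miss, frames [2, 9, 3, 8]
4 → miss, evict 2, frames [9, 3, 8, 4]
2 → miss, evict 9, frames [3, 8, 4, 2]
6 → miss, evict 3, frames [8, 4, 2, 6]
4 → hit
7 → miss, evict 8, frames [2, 6, 4, 7]
6 → hit
7 → hit
2 → hit
6 → hit
3 → miss, evict 4, frames [7, 2, 6, 3]
2 → hit

{2, 3, 6, 7}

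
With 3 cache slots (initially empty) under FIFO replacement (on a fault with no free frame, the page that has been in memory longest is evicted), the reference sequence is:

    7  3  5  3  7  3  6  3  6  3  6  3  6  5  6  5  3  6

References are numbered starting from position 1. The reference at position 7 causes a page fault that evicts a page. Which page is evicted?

7

pos 1: 7 -> fault, frames (7)
pos 2: 3 -> fault, frames (7 3)
pos 3: 5 -> fault, frames (7 3 5)
pos 4: 3 -> hit
pos 5: 7 -> hit
pos 6: 3 -> hit
pos 7: 6 -> fault, evict 7, frames (3 5 6)
At position 7, page 7 is evicted.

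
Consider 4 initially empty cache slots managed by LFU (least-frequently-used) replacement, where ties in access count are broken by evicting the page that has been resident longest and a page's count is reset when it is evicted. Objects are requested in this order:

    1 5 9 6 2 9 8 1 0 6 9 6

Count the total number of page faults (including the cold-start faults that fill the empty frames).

9

1: fault, frames {1}
5: fault, frames {1,5}
9: fault, frames {1,5,9}
6: fault, frames {1,5,9,6}
2: fault, evict 1, frames {5,9,6,2}
9: hit
8: fault, evict 5, frames {9,6,2,8}
1: fault, evict 6, frames {9,2,8,1}
0: fault, evict 2, frames {9,8,1,0}
6: fault, evict 8, frames {9,1,0,6}
9: hit
6: hit
Page faults: 9.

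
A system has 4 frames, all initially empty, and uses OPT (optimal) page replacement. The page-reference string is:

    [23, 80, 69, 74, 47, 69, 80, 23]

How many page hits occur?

23 -> fault, frames {23}
80 -> fault, frames {23,80}
69 -> fault, frames {23,80,69}
74 -> fault, frames {23,80,69,74}
47 -> fault, evict 74, frames {23,80,69,47}
69 -> hit
80 -> hit
23 -> hit
Hits: 3.

3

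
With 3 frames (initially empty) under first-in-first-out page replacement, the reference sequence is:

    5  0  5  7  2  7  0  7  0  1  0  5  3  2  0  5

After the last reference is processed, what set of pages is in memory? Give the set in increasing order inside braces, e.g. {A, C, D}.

{0, 2, 5}

5 -> miss, frames (5)
0 -> miss, frames (5 0)
5 -> hit
7 -> miss, frames (5 0 7)
2 -> miss, evict 5, frames (0 7 2)
7 -> hit
0 -> hit
7 -> hit
0 -> hit
1 -> miss, evict 0, frames (7 2 1)
0 -> miss, evict 7, frames (2 1 0)
5 -> miss, evict 2, frames (1 0 5)
3 -> miss, evict 1, frames (0 5 3)
2 -> miss, evict 0, frames (5 3 2)
0 -> miss, evict 5, frames (3 2 0)
5 -> miss, evict 3, frames (2 0 5)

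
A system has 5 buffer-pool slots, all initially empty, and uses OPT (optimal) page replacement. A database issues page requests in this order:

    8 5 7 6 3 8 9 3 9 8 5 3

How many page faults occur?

8 → fault, frames [8]
5 → fault, frames [8, 5]
7 → fault, frames [8, 5, 7]
6 → fault, frames [8, 5, 7, 6]
3 → fault, frames [8, 5, 7, 6, 3]
8 → hit
9 → fault, evict 6, frames [8, 5, 7, 3, 9]
3 → hit
9 → hit
8 → hit
5 → hit
3 → hit
Page faults: 6.

6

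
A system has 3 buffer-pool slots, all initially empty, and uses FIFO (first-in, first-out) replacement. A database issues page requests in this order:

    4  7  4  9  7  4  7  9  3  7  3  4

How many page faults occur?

4: miss, frames {4}
7: miss, frames {4,7}
4: hit
9: miss, frames {4,7,9}
7: hit
4: hit
7: hit
9: hit
3: miss, evict 4, frames {7,9,3}
7: hit
3: hit
4: miss, evict 7, frames {9,3,4}
Page faults: 5.

5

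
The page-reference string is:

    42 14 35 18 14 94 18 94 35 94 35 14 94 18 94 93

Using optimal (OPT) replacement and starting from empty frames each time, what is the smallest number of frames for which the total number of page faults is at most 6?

f=1: 16 faults
f=2: 9 faults
f=3: 7 faults
f=4: 6 faults
f=5: 6 faults
f=6: 6 faults
Smallest f with faults ≤ 6 is 4.

4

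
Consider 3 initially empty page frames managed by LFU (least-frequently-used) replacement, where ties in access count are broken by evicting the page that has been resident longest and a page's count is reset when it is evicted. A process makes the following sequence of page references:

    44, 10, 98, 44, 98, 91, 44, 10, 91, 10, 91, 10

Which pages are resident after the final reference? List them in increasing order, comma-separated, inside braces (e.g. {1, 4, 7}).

44 → fault, frames (44)
10 → fault, frames (44 10)
98 → fault, frames (44 10 98)
44 → hit
98 → hit
91 → fault, evict 10, frames (44 98 91)
44 → hit
10 → fault, evict 91, frames (44 98 10)
91 → fault, evict 10, frames (44 98 91)
10 → fault, evict 91, frames (44 98 10)
91 → fault, evict 10, frames (44 98 91)
10 → fault, evict 91, frames (44 98 10)

{10, 44, 98}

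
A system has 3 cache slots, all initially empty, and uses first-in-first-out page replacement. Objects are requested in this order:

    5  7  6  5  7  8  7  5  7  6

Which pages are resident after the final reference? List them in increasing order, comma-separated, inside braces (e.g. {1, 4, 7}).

5: miss, frames (5)
7: miss, frames (5 7)
6: miss, frames (5 7 6)
5: hit
7: hit
8: miss, evict 5, frames (7 6 8)
7: hit
5: miss, evict 7, frames (6 8 5)
7: miss, evict 6, frames (8 5 7)
6: miss, evict 8, frames (5 7 6)

{5, 6, 7}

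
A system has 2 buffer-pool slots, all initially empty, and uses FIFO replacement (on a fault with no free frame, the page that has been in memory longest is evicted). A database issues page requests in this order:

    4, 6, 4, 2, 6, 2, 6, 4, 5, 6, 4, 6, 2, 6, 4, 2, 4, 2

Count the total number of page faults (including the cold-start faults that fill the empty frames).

4: fault, frames (4)
6: fault, frames (4 6)
4: hit
2: fault, evict 4, frames (6 2)
6: hit
2: hit
6: hit
4: fault, evict 6, frames (2 4)
5: fault, evict 2, frames (4 5)
6: fault, evict 4, frames (5 6)
4: fault, evict 5, frames (6 4)
6: hit
2: fault, evict 6, frames (4 2)
6: fault, evict 4, frames (2 6)
4: fault, evict 2, frames (6 4)
2: fault, evict 6, frames (4 2)
4: hit
2: hit
Page faults: 11.

11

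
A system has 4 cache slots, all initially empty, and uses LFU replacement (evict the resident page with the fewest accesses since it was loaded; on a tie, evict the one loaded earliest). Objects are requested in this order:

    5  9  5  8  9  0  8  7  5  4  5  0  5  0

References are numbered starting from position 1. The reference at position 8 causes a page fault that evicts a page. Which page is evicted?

pos 1: 5: fault, frames [5]
pos 2: 9: fault, frames [5, 9]
pos 3: 5: hit
pos 4: 8: fault, frames [5, 9, 8]
pos 5: 9: hit
pos 6: 0: fault, frames [5, 9, 8, 0]
pos 7: 8: hit
pos 8: 7: fault, evict 0, frames [5, 9, 8, 7]
At position 8, page 0 is evicted.

0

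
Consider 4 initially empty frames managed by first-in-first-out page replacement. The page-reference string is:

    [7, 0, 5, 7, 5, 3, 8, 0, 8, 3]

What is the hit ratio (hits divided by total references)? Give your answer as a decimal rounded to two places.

7: miss, frames [7]
0: miss, frames [7, 0]
5: miss, frames [7, 0, 5]
7: hit
5: hit
3: miss, frames [7, 0, 5, 3]
8: miss, evict 7, frames [0, 5, 3, 8]
0: hit
8: hit
3: hit
Hits: 5 of 10 references → 5/10 = 0.5000.

0.50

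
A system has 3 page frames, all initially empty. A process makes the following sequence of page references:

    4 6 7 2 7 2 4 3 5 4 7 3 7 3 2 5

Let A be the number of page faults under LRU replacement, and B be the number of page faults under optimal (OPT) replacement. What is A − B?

3

Under LRU: F F F F . . F F F . F F . . F F → 11 faults.
Under OPT: F F F F . . . F F . . F . . F . → 8 faults.
A − B = 11 − 8 = 3.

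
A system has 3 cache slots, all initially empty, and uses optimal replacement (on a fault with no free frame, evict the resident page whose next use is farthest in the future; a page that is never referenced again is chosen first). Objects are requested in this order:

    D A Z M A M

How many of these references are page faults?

4

D: fault, frames {D}
A: fault, frames {D,A}
Z: fault, frames {D,A,Z}
M: fault, evict Z, frames {D,A,M}
A: hit
M: hit
Page faults: 4.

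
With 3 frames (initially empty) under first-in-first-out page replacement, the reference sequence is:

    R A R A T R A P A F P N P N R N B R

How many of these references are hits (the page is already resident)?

10

R -> fault, frames (R)
A -> fault, frames (R A)
R -> hit
A -> hit
T -> fault, frames (R A T)
R -> hit
A -> hit
P -> fault, evict R, frames (A T P)
A -> hit
F -> fault, evict A, frames (T P F)
P -> hit
N -> fault, evict T, frames (P F N)
P -> hit
N -> hit
R -> fault, evict P, frames (F N R)
N -> hit
B -> fault, evict F, frames (N R B)
R -> hit
Hits: 10.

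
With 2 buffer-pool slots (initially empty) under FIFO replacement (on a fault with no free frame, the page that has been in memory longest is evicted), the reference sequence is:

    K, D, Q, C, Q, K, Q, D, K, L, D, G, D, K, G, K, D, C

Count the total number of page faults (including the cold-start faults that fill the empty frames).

14

K → miss, frames {K}
D → miss, frames {K,D}
Q → miss, evict K, frames {D,Q}
C → miss, evict D, frames {Q,C}
Q → hit
K → miss, evict Q, frames {C,K}
Q → miss, evict C, frames {K,Q}
D → miss, evict K, frames {Q,D}
K → miss, evict Q, frames {D,K}
L → miss, evict D, frames {K,L}
D → miss, evict K, frames {L,D}
G → miss, evict L, frames {D,G}
D → hit
K → miss, evict D, frames {G,K}
G → hit
K → hit
D → miss, evict G, frames {K,D}
C → miss, evict K, frames {D,C}
Page faults: 14.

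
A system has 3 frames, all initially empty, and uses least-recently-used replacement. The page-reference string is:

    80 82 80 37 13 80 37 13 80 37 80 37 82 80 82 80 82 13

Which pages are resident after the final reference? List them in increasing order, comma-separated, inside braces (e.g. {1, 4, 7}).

80 → miss, frames (80)
82 → miss, frames (80 82)
80 → hit
37 → miss, frames (82 80 37)
13 → miss, evict 82, frames (80 37 13)
80 → hit
37 → hit
13 → hit
80 → hit
37 → hit
80 → hit
37 → hit
82 → miss, evict 13, frames (80 37 82)
80 → hit
82 → hit
80 → hit
82 → hit
13 → miss, evict 37, frames (80 82 13)

{13, 80, 82}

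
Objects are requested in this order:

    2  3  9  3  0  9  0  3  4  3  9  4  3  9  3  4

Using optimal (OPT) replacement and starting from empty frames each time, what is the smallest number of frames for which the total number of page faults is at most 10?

f=1: 16 faults
f=2: 9 faults
f=3: 5 faults
f=4: 5 faults
f=5: 5 faults
Smallest f with faults ≤ 10 is 2.

2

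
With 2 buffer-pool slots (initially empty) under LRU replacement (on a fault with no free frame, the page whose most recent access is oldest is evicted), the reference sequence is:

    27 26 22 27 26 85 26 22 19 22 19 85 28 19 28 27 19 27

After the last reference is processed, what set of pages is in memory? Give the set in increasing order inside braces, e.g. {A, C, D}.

{19, 27}

27 -> miss, frames (27)
26 -> miss, frames (27 26)
22 -> miss, evict 27, frames (26 22)
27 -> miss, evict 26, frames (22 27)
26 -> miss, evict 22, frames (27 26)
85 -> miss, evict 27, frames (26 85)
26 -> hit
22 -> miss, evict 85, frames (26 22)
19 -> miss, evict 26, frames (22 19)
22 -> hit
19 -> hit
85 -> miss, evict 22, frames (19 85)
28 -> miss, evict 19, frames (85 28)
19 -> miss, evict 85, frames (28 19)
28 -> hit
27 -> miss, evict 19, frames (28 27)
19 -> miss, evict 28, frames (27 19)
27 -> hit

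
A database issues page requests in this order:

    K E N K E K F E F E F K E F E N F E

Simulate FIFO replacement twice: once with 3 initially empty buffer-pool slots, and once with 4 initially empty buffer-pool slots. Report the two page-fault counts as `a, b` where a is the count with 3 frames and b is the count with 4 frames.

3 frames: F F F . . . F . . . . F F . . F F . → 8 faults.
4 frames: F F F . . . F . . . . . . . . . . . → 4 faults.
4 < 8: adding a frame reduced faults, as is typical.

8, 4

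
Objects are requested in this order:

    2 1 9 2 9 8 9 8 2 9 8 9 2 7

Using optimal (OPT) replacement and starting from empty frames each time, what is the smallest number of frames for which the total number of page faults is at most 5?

3

f=1: 14 faults
f=2: 8 faults
f=3: 5 faults
f=4: 5 faults
f=5: 5 faults
Smallest f with faults ≤ 5 is 3.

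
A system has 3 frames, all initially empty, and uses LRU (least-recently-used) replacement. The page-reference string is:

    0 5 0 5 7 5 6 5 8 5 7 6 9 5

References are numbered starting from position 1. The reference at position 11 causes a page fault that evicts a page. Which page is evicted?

6

pos 1: 0 -> miss, frames {0}
pos 2: 5 -> miss, frames {0,5}
pos 3: 0 -> hit
pos 4: 5 -> hit
pos 5: 7 -> miss, frames {0,5,7}
pos 6: 5 -> hit
pos 7: 6 -> miss, evict 0, frames {7,5,6}
pos 8: 5 -> hit
pos 9: 8 -> miss, evict 7, frames {6,5,8}
pos 10: 5 -> hit
pos 11: 7 -> miss, evict 6, frames {8,5,7}
At position 11, page 6 is evicted.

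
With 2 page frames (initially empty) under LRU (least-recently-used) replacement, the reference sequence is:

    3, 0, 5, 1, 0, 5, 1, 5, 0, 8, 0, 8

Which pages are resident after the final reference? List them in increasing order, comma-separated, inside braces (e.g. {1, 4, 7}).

3 -> fault, frames (3)
0 -> fault, frames (3 0)
5 -> fault, evict 3, frames (0 5)
1 -> fault, evict 0, frames (5 1)
0 -> fault, evict 5, frames (1 0)
5 -> fault, evict 1, frames (0 5)
1 -> fault, evict 0, frames (5 1)
5 -> hit
0 -> fault, evict 1, frames (5 0)
8 -> fault, evict 5, frames (0 8)
0 -> hit
8 -> hit

{0, 8}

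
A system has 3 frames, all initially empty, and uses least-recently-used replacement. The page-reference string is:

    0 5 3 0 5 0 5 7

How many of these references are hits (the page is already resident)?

0: fault, frames [0]
5: fault, frames [0, 5]
3: fault, frames [0, 5, 3]
0: hit
5: hit
0: hit
5: hit
7: fault, evict 3, frames [0, 5, 7]
Hits: 4.

4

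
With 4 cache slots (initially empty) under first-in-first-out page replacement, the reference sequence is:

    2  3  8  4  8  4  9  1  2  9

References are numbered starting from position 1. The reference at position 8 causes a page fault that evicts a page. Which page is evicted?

3

pos 1: 2: fault, frames {2}
pos 2: 3: fault, frames {2,3}
pos 3: 8: fault, frames {2,3,8}
pos 4: 4: fault, frames {2,3,8,4}
pos 5: 8: hit
pos 6: 4: hit
pos 7: 9: fault, evict 2, frames {3,8,4,9}
pos 8: 1: fault, evict 3, frames {8,4,9,1}
At position 8, page 3 is evicted.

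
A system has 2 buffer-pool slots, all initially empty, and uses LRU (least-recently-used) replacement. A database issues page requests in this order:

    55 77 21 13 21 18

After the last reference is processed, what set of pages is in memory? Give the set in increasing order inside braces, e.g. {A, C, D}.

55 → fault, frames (55)
77 → fault, frames (55 77)
21 → fault, evict 55, frames (77 21)
13 → fault, evict 77, frames (21 13)
21 → hit
18 → fault, evict 13, frames (21 18)

{18, 21}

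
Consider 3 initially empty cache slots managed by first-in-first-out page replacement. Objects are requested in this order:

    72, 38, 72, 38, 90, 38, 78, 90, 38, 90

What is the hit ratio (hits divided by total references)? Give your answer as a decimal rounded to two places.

72 → miss, frames [72]
38 → miss, frames [72, 38]
72 → hit
38 → hit
90 → miss, frames [72, 38, 90]
38 → hit
78 → miss, evict 72, frames [38, 90, 78]
90 → hit
38 → hit
90 → hit
Hits: 6 of 10 references → 6/10 = 0.6000.

0.60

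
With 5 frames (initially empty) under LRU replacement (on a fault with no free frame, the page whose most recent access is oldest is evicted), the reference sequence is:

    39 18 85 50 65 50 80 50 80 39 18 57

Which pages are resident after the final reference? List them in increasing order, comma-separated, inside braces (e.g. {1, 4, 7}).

39: fault, frames {39}
18: fault, frames {39,18}
85: fault, frames {39,18,85}
50: fault, frames {39,18,85,50}
65: fault, frames {39,18,85,50,65}
50: hit
80: fault, evict 39, frames {18,85,65,50,80}
50: hit
80: hit
39: fault, evict 18, frames {85,65,50,80,39}
18: fault, evict 85, frames {65,50,80,39,18}
57: fault, evict 65, frames {50,80,39,18,57}

{18, 39, 50, 57, 80}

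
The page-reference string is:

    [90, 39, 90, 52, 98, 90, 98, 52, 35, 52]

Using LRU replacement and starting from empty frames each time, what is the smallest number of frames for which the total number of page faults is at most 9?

2

f=1: 10 faults
f=2: 7 faults
f=3: 5 faults
f=4: 5 faults
f=5: 5 faults
Smallest f with faults ≤ 9 is 2.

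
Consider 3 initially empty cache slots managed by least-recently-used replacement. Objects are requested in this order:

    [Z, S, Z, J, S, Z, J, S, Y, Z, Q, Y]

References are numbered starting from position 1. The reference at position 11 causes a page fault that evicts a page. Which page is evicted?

pos 1: Z → miss, frames {Z}
pos 2: S → miss, frames {Z,S}
pos 3: Z → hit
pos 4: J → miss, frames {S,Z,J}
pos 5: S → hit
pos 6: Z → hit
pos 7: J → hit
pos 8: S → hit
pos 9: Y → miss, evict Z, frames {J,S,Y}
pos 10: Z → miss, evict J, frames {S,Y,Z}
pos 11: Q → miss, evict S, frames {Y,Z,Q}
At position 11, page S is evicted.

S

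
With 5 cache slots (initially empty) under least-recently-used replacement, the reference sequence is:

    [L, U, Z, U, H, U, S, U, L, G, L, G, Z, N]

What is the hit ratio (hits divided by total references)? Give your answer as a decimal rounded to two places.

0.43

L -> fault, frames (L)
U -> fault, frames (L U)
Z -> fault, frames (L U Z)
U -> hit
H -> fault, frames (L Z U H)
U -> hit
S -> fault, frames (L Z H U S)
U -> hit
L -> hit
G -> fault, evict Z, frames (H S U L G)
L -> hit
G -> hit
Z -> fault, evict H, frames (S U L G Z)
N -> fault, evict S, frames (U L G Z N)
Hits: 6 of 14 references → 6/14 = 0.4286.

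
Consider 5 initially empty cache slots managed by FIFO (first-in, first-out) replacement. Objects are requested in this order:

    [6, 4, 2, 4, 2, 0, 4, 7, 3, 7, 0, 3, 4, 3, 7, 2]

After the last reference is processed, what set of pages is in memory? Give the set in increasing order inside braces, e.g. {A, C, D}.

{0, 2, 3, 4, 7}

6 → miss, frames (6)
4 → miss, frames (6 4)
2 → miss, frames (6 4 2)
4 → hit
2 → hit
0 → miss, frames (6 4 2 0)
4 → hit
7 → miss, frames (6 4 2 0 7)
3 → miss, evict 6, frames (4 2 0 7 3)
7 → hit
0 → hit
3 → hit
4 → hit
3 → hit
7 → hit
2 → hit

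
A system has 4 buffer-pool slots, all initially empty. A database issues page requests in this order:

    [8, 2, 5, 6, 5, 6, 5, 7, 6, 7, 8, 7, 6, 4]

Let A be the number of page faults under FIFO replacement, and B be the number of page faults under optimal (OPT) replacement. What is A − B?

1

Under FIFO: F F F F . . . F . . F . . F → 7 faults.
Under OPT: F F F F . . . F . . . . . F → 6 faults.
A − B = 7 − 6 = 1.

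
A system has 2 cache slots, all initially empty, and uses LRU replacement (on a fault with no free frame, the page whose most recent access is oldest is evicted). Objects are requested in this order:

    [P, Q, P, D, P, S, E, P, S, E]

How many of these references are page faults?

8

P: miss, frames (P)
Q: miss, frames (P Q)
P: hit
D: miss, evict Q, frames (P D)
P: hit
S: miss, evict D, frames (P S)
E: miss, evict P, frames (S E)
P: miss, evict S, frames (E P)
S: miss, evict E, frames (P S)
E: miss, evict P, frames (S E)
Page faults: 8.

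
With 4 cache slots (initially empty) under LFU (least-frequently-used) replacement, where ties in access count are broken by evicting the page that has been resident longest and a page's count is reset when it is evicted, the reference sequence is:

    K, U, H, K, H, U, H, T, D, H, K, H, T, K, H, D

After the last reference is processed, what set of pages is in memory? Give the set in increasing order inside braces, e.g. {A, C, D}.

{D, H, K, U}

K → miss, frames [K]
U → miss, frames [K, U]
H → miss, frames [K, U, H]
K → hit
H → hit
U → hit
H → hit
T → miss, frames [K, U, H, T]
D → miss, evict T, frames [K, U, H, D]
H → hit
K → hit
H → hit
T → miss, evict D, frames [K, U, H, T]
K → hit
H → hit
D → miss, evict T, frames [K, U, H, D]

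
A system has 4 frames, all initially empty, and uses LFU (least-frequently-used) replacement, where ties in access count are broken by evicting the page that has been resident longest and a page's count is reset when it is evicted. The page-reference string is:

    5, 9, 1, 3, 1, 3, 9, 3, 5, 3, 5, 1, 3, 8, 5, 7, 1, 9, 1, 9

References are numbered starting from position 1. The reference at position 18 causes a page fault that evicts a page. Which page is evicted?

pos 1: 5: fault, frames {5}
pos 2: 9: fault, frames {5,9}
pos 3: 1: fault, frames {5,9,1}
pos 4: 3: fault, frames {5,9,1,3}
pos 5: 1: hit
pos 6: 3: hit
pos 7: 9: hit
pos 8: 3: hit
pos 9: 5: hit
pos 10: 3: hit
pos 11: 5: hit
pos 12: 1: hit
pos 13: 3: hit
pos 14: 8: fault, evict 9, frames {5,1,3,8}
pos 15: 5: hit
pos 16: 7: fault, evict 8, frames {5,1,3,7}
pos 17: 1: hit
pos 18: 9: fault, evict 7, frames {5,1,3,9}
At position 18, page 7 is evicted.

7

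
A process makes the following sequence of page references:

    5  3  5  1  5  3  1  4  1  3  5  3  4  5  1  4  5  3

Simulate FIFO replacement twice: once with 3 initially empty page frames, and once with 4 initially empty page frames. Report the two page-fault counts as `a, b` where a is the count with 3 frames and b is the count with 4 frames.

10, 4

3 frames: F F . F . . . F . . F F . . F F F F → 10 faults.
4 frames: F F . F . . . F . . . . . . . . . . → 4 faults.
4 < 10: adding a frame reduced faults, as is typical.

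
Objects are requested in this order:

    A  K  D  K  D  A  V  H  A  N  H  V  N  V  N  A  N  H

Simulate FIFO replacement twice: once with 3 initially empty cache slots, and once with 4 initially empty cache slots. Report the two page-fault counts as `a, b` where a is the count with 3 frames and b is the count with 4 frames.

3 frames: F F F . . . F F F F . F . . . . . F → 9 faults.
4 frames: F F F . . . F F F F . . . . . . . . → 7 faults.
7 < 9: adding a frame reduced faults, as is typical.

9, 7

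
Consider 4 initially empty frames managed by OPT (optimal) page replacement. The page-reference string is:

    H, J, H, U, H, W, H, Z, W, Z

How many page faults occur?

H: miss, frames (H)
J: miss, frames (H J)
H: hit
U: miss, frames (H J U)
H: hit
W: miss, frames (H J U W)
H: hit
Z: miss, evict U, frames (H J W Z)
W: hit
Z: hit
Page faults: 5.

5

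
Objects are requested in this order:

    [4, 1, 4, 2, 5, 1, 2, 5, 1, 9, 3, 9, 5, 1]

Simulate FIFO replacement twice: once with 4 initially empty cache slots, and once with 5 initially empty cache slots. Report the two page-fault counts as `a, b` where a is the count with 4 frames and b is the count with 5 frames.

7, 6

4 frames: F F . F F . . . . F F . . F → 7 faults.
5 frames: F F . F F . . . . F F . . . → 6 faults.
6 < 7: adding a frame reduced faults, as is typical.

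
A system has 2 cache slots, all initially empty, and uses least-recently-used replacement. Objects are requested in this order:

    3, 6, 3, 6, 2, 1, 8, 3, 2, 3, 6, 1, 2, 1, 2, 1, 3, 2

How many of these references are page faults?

12

3 → miss, frames (3)
6 → miss, frames (3 6)
3 → hit
6 → hit
2 → miss, evict 3, frames (6 2)
1 → miss, evict 6, frames (2 1)
8 → miss, evict 2, frames (1 8)
3 → miss, evict 1, frames (8 3)
2 → miss, evict 8, frames (3 2)
3 → hit
6 → miss, evict 2, frames (3 6)
1 → miss, evict 3, frames (6 1)
2 → miss, evict 6, frames (1 2)
1 → hit
2 → hit
1 → hit
3 → miss, evict 2, frames (1 3)
2 → miss, evict 1, frames (3 2)
Page faults: 12.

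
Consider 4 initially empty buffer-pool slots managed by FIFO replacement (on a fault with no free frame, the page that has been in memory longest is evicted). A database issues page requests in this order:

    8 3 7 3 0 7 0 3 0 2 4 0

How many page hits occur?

8: miss, frames (8)
3: miss, frames (8 3)
7: miss, frames (8 3 7)
3: hit
0: miss, frames (8 3 7 0)
7: hit
0: hit
3: hit
0: hit
2: miss, evict 8, frames (3 7 0 2)
4: miss, evict 3, frames (7 0 2 4)
0: hit
Hits: 6.

6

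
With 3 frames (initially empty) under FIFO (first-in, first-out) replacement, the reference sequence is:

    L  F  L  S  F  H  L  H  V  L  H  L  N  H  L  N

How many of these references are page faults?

L: fault, frames (L)
F: fault, frames (L F)
L: hit
S: fault, frames (L F S)
F: hit
H: fault, evict L, frames (F S H)
L: fault, evict F, frames (S H L)
H: hit
V: fault, evict S, frames (H L V)
L: hit
H: hit
L: hit
N: fault, evict H, frames (L V N)
H: fault, evict L, frames (V N H)
L: fault, evict V, frames (N H L)
N: hit
Page faults: 9.

9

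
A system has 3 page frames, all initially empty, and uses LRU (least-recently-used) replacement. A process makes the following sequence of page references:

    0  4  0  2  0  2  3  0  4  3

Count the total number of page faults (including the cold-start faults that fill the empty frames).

5

0 -> miss, frames [0]
4 -> miss, frames [0, 4]
0 -> hit
2 -> miss, frames [4, 0, 2]
0 -> hit
2 -> hit
3 -> miss, evict 4, frames [0, 2, 3]
0 -> hit
4 -> miss, evict 2, frames [3, 0, 4]
3 -> hit
Page faults: 5.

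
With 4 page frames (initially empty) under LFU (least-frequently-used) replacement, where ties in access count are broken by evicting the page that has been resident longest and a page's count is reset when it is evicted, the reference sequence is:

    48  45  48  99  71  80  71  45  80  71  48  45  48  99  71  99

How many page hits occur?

9

48: miss, frames {48}
45: miss, frames {48,45}
48: hit
99: miss, frames {48,45,99}
71: miss, frames {48,45,99,71}
80: miss, evict 45, frames {48,99,71,80}
71: hit
45: miss, evict 99, frames {48,71,80,45}
80: hit
71: hit
48: hit
45: hit
48: hit
99: miss, evict 80, frames {48,71,45,99}
71: hit
99: hit
Hits: 9.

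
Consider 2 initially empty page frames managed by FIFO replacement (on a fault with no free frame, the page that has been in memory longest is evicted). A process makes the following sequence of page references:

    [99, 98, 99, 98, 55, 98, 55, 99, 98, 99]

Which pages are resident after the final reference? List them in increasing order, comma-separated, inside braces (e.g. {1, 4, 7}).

99 -> fault, frames {99}
98 -> fault, frames {99,98}
99 -> hit
98 -> hit
55 -> fault, evict 99, frames {98,55}
98 -> hit
55 -> hit
99 -> fault, evict 98, frames {55,99}
98 -> fault, evict 55, frames {99,98}
99 -> hit

{98, 99}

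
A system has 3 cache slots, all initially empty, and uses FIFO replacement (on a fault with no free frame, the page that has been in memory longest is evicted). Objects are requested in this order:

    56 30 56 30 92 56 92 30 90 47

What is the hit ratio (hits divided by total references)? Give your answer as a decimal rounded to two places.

56 → miss, frames [56]
30 → miss, frames [56, 30]
56 → hit
30 → hit
92 → miss, frames [56, 30, 92]
56 → hit
92 → hit
30 → hit
90 → miss, evict 56, frames [30, 92, 90]
47 → miss, evict 30, frames [92, 90, 47]
Hits: 5 of 10 references → 5/10 = 0.5000.

0.50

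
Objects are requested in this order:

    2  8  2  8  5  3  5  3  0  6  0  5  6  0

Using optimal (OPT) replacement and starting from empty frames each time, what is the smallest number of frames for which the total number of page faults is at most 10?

2

f=1: 14 faults
f=2: 8 faults
f=3: 6 faults
f=4: 6 faults
f=5: 6 faults
f=6: 6 faults
Smallest f with faults ≤ 10 is 2.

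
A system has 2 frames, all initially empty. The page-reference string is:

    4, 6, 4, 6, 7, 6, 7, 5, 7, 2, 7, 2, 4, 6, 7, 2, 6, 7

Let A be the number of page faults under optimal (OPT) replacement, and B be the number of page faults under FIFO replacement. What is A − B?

Under OPT: F F . . F . . F . F . . F F . F . F → 9 faults.
Under FIFO: F F . . F . . F . F F . F F F F F F → 12 faults.
A − B = 9 − 12 = -3.

-3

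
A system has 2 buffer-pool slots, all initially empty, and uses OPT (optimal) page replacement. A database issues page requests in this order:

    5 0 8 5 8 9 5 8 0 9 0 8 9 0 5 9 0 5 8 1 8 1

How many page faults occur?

12

5 → fault, frames [5]
0 → fault, frames [5, 0]
8 → fault, evict 0, frames [5, 8]
5 → hit
8 → hit
9 → fault, evict 8, frames [5, 9]
5 → hit
8 → fault, evict 5, frames [9, 8]
0 → fault, evict 8, frames [9, 0]
9 → hit
0 → hit
8 → fault, evict 0, frames [9, 8]
9 → hit
0 → fault, evict 8, frames [9, 0]
5 → fault, evict 0, frames [9, 5]
9 → hit
0 → fault, evict 9, frames [5, 0]
5 → hit
8 → fault, evict 0, frames [5, 8]
1 → fault, evict 5, frames [8, 1]
8 → hit
1 → hit
Page faults: 12.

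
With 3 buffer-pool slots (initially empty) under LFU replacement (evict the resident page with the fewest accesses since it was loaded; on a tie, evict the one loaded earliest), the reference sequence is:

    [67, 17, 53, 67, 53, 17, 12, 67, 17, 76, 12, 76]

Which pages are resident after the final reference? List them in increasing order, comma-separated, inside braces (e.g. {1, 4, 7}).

{17, 53, 76}

67 -> fault, frames [67]
17 -> fault, frames [67, 17]
53 -> fault, frames [67, 17, 53]
67 -> hit
53 -> hit
17 -> hit
12 -> fault, evict 67, frames [17, 53, 12]
67 -> fault, evict 12, frames [17, 53, 67]
17 -> hit
76 -> fault, evict 67, frames [17, 53, 76]
12 -> fault, evict 76, frames [17, 53, 12]
76 -> fault, evict 12, frames [17, 53, 76]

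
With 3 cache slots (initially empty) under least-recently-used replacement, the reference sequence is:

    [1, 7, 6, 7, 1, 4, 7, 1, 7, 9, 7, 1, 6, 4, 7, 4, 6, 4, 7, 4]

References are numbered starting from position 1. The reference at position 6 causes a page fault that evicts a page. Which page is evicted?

6

pos 1: 1 → miss, frames [1]
pos 2: 7 → miss, frames [1, 7]
pos 3: 6 → miss, frames [1, 7, 6]
pos 4: 7 → hit
pos 5: 1 → hit
pos 6: 4 → miss, evict 6, frames [7, 1, 4]
At position 6, page 6 is evicted.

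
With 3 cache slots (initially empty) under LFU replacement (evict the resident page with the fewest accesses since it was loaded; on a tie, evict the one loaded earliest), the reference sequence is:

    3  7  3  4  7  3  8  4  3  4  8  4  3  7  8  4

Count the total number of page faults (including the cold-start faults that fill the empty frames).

3 → miss, frames {3}
7 → miss, frames {3,7}
3 → hit
4 → miss, frames {3,7,4}
7 → hit
3 → hit
8 → miss, evict 4, frames {3,7,8}
4 → miss, evict 8, frames {3,7,4}
3 → hit
4 → hit
8 → miss, evict 7, frames {3,4,8}
4 → hit
3 → hit
7 → miss, evict 8, frames {3,4,7}
8 → miss, evict 7, frames {3,4,8}
4 → hit
Page faults: 8.

8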